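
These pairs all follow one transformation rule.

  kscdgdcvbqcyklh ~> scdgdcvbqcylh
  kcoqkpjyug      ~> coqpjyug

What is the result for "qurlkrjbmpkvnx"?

The transformation: remove every "k".
On "qurlkrjbmpkvnx" that produces "qurlrjbmpvnx".

qurlrjbmpvnx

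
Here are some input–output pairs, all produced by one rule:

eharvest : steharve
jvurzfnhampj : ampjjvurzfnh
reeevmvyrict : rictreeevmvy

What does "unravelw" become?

lwunrave

The pattern: move the first 2 characters to the end (rotate left by 2), then swap the front and back halves of the string.
"unravelw" → "lwunrave".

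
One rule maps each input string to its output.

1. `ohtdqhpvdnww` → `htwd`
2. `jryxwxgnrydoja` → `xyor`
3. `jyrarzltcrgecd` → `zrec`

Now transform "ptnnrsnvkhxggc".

Each output is the input with this applied: keep one character in every 3, starting at position 3 (positions 3rd, 6th, 9th, ...), then swap each adjacent pair of characters (1↔2, 3↔4, ...).
"ptnnrsnvkhxggc" → "nskg" → "sngk".

sngk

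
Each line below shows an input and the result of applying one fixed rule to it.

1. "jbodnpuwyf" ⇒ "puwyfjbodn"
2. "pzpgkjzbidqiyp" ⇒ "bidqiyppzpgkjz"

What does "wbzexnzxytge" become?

The pattern: swap the front and back halves of the string.
On "wbzexnzxytge" that produces "zxytgewbzexn".

zxytgewbzexn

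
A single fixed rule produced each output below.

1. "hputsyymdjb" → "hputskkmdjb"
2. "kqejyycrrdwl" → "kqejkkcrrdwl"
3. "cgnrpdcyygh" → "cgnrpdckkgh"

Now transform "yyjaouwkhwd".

kkjaouwkhwd

The rule is to replace every "y" with "k".
Applying that to "yyjaouwkhwd" gives "kkjaouwkhwd".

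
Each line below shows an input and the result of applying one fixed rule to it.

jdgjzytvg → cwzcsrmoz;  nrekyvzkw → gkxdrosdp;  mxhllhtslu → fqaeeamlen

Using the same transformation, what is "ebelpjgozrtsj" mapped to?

xuxeiczhskmlc

Rule — shift every letter 7 places backward in the alphabet (wrapping around).
"ebelpjgozrtsj" → "xuxeiczhskmlc".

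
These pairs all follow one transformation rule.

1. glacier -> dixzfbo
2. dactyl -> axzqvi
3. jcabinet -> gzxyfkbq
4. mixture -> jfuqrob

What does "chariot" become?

zexoflq

Each output is the input with this applied: shift every letter 3 places backward in the alphabet (wrapping around).
"chariot" → "zexoflq".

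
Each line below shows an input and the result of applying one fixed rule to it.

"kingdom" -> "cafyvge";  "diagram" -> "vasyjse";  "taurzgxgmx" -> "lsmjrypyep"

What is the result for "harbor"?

In each case the input is transformed by: shift every letter 8 places backward in the alphabet (wrapping around).
For "harbor" the result is "zsjtgj".

zsjtgj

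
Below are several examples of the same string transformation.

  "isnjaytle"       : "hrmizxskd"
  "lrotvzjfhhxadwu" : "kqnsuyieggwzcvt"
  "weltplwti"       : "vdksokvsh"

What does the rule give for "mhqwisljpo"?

In each case the input is transformed by: shift every letter 1 place backward in the alphabet (wrapping around).
On "mhqwisljpo" that produces "lgpvhrkion".

lgpvhrkion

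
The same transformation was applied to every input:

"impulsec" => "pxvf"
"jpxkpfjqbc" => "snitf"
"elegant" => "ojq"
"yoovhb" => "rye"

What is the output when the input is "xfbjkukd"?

What's happening: keep every other character starting from the second (positions 2nd, 4th, 6th, ...), then shift every letter 3 places forward in the alphabet (wrapping around).
"xfbjkukd" → "fjud" → "imxg".

imxg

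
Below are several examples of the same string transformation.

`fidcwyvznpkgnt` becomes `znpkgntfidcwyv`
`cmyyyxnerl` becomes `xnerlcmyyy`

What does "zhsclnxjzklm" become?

The rule is to swap the front and back halves of the string.
So "zhsclnxjzklm" becomes "xjzklmzhscln".

xjzklmzhscln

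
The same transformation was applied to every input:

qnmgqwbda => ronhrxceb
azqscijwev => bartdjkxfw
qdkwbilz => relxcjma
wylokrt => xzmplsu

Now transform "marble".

nbscmf

Each output is the input with this applied: shift every letter 1 place forward in the alphabet (wrapping around).
On "marble" that produces "nbscmf".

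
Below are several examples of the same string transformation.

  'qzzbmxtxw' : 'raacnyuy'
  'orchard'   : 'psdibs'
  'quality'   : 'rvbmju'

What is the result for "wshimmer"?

Rule — shift every letter 1 place forward in the alphabet (wrapping around), then delete the last character.
For "wshimmer", step one produces "xtijnnfs"; step two turns that into "xtijnnf".

xtijnnf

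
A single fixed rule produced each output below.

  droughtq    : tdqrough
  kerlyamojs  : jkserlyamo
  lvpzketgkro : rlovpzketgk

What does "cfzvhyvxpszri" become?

In each case the input is transformed by: swap the first and last characters, then move the last 2 characters to the front (rotate right by 2).
Applying both steps to "cfzvhyvxpszri": "ifzvhyvxpszrc", then "rcifzvhyvxpsz".

rcifzvhyvxpsz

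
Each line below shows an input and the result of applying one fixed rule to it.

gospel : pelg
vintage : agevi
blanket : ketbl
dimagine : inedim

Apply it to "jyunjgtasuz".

The rule is to move the last 3 characters to the front (rotate right by 3), then delete the last 2 characters.
"jyunjgtasuz" → "suzjyunjg".
(Check on "vintage": → "agevint" → "agevi" ✓)

suzjyunjg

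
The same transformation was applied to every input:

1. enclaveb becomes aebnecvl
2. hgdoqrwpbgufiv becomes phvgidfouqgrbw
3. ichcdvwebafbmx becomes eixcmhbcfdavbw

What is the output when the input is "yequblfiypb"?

The transformation: take characters alternately from the front and the back (1st, last, 2nd, 2nd-last, ...), then move the last character to the front.
On "yequblfiypb" that produces "lybepqyuibf".

lybepqyuibf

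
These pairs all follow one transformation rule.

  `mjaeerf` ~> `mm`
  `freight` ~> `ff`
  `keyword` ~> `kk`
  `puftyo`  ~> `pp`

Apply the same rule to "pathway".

pp

Looking at the pairs, the operation is to double every character, then keep only the first 2 characters.
On "pathway" that produces "pp".
(Check on "keyword": → "kkeeyywwoorrdd" → "kk" ✓)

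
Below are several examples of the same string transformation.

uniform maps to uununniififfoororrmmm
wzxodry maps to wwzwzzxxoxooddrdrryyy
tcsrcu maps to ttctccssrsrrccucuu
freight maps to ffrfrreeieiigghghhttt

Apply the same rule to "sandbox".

Looking at the pairs, the operation is to repeat every character 3 times, then swap each adjacent pair of characters (1↔2, 3↔4, ...).
For "sandbox" the result is "ssasaanndnddbbobooxxx".

ssasaanndnddbbobooxxx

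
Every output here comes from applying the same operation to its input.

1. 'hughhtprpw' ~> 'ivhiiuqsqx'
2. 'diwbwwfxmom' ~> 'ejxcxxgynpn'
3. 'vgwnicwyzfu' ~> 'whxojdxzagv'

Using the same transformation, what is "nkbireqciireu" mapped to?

The pattern: shift every letter 1 place forward in the alphabet (wrapping around).
So "nkbireqciireu" becomes "olcjsfrdjjsfv".

olcjsfrdjjsfv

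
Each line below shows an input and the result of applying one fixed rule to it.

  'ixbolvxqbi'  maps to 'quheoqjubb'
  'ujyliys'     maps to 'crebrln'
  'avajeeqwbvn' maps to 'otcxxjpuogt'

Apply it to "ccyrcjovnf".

vrkvchogyv

The pattern: move the first character to the end, then shift every letter 7 places backward in the alphabet (wrapping around).
Applying both steps to "ccyrcjovnf": "cyrcjovnfc", then "vrkvchogyv".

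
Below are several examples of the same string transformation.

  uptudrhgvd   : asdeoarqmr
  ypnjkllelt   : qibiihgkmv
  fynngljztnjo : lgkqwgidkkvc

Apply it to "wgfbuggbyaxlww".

ttiuxvyddrycdt

Looking at the pairs, the operation is to shift every letter 3 places backward in the alphabet (wrapping around), then reverse the string.
On "wgfbuggbyaxlww": the first step gives "tdcyrddyvxuitt", and the second then gives "ttiuxvyddrycdt".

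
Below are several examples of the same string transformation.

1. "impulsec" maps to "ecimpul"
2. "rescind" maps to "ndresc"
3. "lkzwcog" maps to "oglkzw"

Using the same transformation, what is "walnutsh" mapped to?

shwalnu

Each output is the input with this applied: move the last 2 characters to the front (rotate right by 2), then delete the last character.
"walnutsh" → "shwalnu".
(Check on "lkzwcog": → "oglkzwc" → "oglkzw" ✓)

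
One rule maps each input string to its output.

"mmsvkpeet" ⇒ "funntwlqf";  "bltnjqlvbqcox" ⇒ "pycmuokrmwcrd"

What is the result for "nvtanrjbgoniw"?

In each case the input is transformed by: move the last 2 characters to the front (rotate right by 2), then shift every letter 1 place forward in the alphabet (wrapping around).
Starting from "nvtanrjbgoniw": after the first operation, "iwnvtanrjbgon"; after the second, "jxowuboskchpo".

jxowuboskchpo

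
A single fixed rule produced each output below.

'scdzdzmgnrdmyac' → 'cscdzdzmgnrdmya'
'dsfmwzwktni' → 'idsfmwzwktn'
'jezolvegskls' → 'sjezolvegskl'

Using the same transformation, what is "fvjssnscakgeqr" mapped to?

The rule is to move the last character to the front.
Applying that to "fvjssnscakgeqr" gives "rfvjssnscakgeq".

rfvjssnscakgeq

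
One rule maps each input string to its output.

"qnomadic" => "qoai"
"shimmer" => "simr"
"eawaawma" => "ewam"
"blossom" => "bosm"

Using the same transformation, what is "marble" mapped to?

The pattern: keep every other character starting from the first (positions 1st, 3rd, 5th, ...).
Doing the same to "marble": "mrl".

mrl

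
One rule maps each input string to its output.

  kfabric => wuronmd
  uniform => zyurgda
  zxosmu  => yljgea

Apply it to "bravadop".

pnmmhdba

What's happening: shift every letter 12 places forward in the alphabet (wrapping around), then sort the characters into reverse alphabetical order.
Applying both steps to "bravadop": "ndmhmpab", then "pnmmhdba".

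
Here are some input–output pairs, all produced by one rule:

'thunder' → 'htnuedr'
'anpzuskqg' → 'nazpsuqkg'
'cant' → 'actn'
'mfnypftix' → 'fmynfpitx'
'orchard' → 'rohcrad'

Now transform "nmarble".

mnralbe

In each case the input is transformed by: swap each adjacent pair of characters (1↔2, 3↔4, ...).
For "nmarble" the result is "mnralbe".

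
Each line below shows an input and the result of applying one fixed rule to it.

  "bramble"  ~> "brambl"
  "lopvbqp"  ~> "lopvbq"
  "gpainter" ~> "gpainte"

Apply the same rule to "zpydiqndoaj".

Each output is the input with this applied: delete the last character.
Applying that to "zpydiqndoaj" gives "zpydiqndoa".

zpydiqndoa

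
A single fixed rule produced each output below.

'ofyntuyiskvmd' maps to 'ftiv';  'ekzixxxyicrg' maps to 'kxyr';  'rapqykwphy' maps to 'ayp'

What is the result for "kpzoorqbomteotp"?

The rule is to keep one character in every 3, starting at position 2 (positions 2nd, 5th, 8th, ...).
Doing the same to "kpzoorqbomteotp": "pobtt".

pobtt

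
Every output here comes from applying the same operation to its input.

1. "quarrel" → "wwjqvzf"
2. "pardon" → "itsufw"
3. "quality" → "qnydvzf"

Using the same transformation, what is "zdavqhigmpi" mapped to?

avmnlruneif

In each case the input is transformed by: move the first 3 characters to the end (rotate left by 3), then shift every letter 5 places forward in the alphabet (wrapping around).
Working it through for "zdavqhigmpi": intermediate "vqhigmpizda", final "avmnlruneif".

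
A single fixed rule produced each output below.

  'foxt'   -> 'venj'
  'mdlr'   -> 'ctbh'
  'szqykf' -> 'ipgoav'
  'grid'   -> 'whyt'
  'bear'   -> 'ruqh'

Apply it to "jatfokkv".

zqjveaal

Rule — shift every letter 10 places backward in the alphabet (wrapping around).
Applying that to "jatfokkv" gives "zqjveaal".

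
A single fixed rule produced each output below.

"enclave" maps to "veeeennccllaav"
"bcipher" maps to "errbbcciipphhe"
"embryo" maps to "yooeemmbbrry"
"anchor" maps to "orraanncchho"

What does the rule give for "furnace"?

ceeffuurrnnaac

The transformation: double every character, then move the last 3 characters to the front (rotate right by 3).
"furnace" → "ffuurrnnaaccee" → "ceeffuurrnnaac".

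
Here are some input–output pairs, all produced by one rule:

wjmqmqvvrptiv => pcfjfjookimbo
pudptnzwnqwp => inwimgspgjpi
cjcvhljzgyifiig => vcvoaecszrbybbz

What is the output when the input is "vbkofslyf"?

oudhylery

The transformation: shift every letter 7 places backward in the alphabet (wrapping around).
So "vbkofslyf" becomes "oudhylery".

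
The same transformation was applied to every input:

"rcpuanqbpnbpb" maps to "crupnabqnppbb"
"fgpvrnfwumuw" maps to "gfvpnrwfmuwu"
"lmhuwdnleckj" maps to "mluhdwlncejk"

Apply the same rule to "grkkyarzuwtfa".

rgkkayzrwufta

Each output is the input with this applied: swap each adjacent pair of characters (1↔2, 3↔4, ...).
So "grkkyarzuwtfa" becomes "rgkkayzrwufta".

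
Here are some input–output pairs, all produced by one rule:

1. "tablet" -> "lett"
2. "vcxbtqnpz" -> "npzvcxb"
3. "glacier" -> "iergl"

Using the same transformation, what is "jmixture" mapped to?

urejmi

Looking at the pairs, the operation is to move the last 3 characters to the front (rotate right by 3), then delete the last 2 characters.
Working it through for "jmixture": intermediate "urejmixt", final "urejmi".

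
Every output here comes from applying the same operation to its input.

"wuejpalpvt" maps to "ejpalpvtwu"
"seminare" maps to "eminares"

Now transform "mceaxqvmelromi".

xqvmelromimcea

Rule — move the last 3 characters to the front (rotate right by 3), then swap the front and back halves of the string.
Working it through for "mceaxqvmelromi": intermediate "omimceaxqvmelr", final "xqvmelromimcea".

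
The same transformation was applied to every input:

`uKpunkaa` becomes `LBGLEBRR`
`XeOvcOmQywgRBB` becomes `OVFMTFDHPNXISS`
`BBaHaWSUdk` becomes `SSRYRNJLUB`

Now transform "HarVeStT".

YRIMVJKK

In each case the input is transformed by: shift every letter 9 places backward in the alphabet (wrapping around), then convert every letter to uppercase.
Working it through for "HarVeStT": intermediate "YriMvJkK", final "YRIMVJKK".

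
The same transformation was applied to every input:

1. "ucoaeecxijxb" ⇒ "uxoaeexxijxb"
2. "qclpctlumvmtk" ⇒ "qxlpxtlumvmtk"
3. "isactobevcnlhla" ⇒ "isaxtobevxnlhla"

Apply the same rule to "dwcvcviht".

In each case the input is transformed by: replace every "c" with "x".
Doing the same to "dwcvcviht": "dwxvxviht".

dwxvxviht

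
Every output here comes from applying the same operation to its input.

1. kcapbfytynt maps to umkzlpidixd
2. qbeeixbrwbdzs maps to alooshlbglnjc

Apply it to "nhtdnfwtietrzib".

xrdnxpgdsodbjsl

Each output is the input with this applied: shift every letter 10 places forward in the alphabet (wrapping around).
"nhtdnfwtietrzib" → "xrdnxpgdsodbjsl".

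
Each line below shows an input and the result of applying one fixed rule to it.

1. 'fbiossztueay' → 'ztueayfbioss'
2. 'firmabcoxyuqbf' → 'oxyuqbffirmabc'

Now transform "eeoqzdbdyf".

The transformation: swap the front and back halves of the string.
So "eeoqzdbdyf" becomes "dbdyfeeoqz".

dbdyfeeoqz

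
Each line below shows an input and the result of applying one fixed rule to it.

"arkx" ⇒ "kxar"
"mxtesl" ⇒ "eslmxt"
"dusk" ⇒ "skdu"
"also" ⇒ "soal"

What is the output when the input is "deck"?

The rule is to swap the front and back halves of the string.
Applying that to "deck" gives "ckde".

ckde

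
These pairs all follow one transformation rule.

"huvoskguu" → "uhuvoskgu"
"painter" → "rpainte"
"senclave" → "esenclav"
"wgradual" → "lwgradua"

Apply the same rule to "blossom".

Looking at the pairs, the operation is to move the last character to the front.
Doing the same to "blossom": "mblosso".

mblosso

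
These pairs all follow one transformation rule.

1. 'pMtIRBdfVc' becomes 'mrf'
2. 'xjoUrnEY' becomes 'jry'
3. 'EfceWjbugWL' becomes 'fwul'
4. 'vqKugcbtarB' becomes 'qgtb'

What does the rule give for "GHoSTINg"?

htg

In each case the input is transformed by: keep one character in every 3, starting at position 2 (positions 2nd, 5th, 8th, ...), then convert every letter to lowercase.
Applying both steps to "GHoSTINg": "HTg", then "htg".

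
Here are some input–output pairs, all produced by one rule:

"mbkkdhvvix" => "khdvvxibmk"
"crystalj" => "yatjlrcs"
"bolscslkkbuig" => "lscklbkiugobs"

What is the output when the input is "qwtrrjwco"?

tjrcwowqr

In each case the input is transformed by: swap each adjacent pair of characters (1↔2, 3↔4, ...), then move the first 3 characters to the end (rotate left by 3).
Applying both steps to "qwtrrjwco": "wqrtjrcwo", then "tjrcwowqr".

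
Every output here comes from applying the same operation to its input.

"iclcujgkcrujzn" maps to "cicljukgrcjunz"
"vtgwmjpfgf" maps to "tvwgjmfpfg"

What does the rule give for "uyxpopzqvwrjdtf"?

What's happening: swap each adjacent pair of characters (1↔2, 3↔4, ...).
Doing the same to "uyxpopzqvwrjdtf": "yupxpoqzwvjrtdf".

yupxpoqzwvjrtdf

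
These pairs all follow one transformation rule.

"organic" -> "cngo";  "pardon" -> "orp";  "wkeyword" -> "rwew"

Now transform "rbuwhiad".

The pattern: keep every other character starting from the first (positions 1st, 3rd, 5th, ...), then reverse the string.
On "rbuwhiad": the first step gives "ruha", and the second then gives "ahur".

ahur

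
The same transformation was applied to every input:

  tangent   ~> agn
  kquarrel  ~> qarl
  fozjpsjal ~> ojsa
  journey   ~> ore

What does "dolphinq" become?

opiq

Looking at the pairs, the operation is to keep every other character starting from the second (positions 2nd, 4th, 6th, ...).
So "dolphinq" becomes "opiq".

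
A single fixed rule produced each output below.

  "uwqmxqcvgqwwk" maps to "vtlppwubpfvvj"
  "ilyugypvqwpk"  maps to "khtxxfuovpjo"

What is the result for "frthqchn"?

qegsbpmg

In each case the input is transformed by: swap each adjacent pair of characters (1↔2, 3↔4, ...), then shift every letter 1 place backward in the alphabet (wrapping around).
Working it through for "frthqchn": intermediate "rfhtcqnh", final "qegsbpmg".
(Check on "ilyugypvqwpk": → "liuyygvpwqkp" → "khtxxfuovpjo" ✓)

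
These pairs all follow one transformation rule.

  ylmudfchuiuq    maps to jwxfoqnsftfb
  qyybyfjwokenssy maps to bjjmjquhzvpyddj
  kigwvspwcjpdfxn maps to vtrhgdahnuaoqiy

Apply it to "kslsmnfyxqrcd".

What's happening: shift every letter 11 places forward in the alphabet (wrapping around).
So "kslsmnfyxqrcd" becomes "vdwdxyqjibcno".

vdwdxyqjibcno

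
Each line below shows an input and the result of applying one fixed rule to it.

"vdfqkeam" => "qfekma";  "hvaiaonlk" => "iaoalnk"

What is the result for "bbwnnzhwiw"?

Rule — swap each adjacent pair of characters (1↔2, 3↔4, ...), then delete the first 2 characters.
"bbwnnzhwiw" → "bbnwznwhwi" → "nwznwhwi".

nwznwhwi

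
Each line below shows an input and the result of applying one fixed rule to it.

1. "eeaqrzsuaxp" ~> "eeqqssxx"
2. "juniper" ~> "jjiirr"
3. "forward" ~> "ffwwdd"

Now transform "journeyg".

What's happening: keep one character in every 3, starting at position 1 (positions 1st, 4th, 7th, ...), then double every character.
For "journeyg", step one produces "jry"; step two turns that into "jjrryy".

jjrryy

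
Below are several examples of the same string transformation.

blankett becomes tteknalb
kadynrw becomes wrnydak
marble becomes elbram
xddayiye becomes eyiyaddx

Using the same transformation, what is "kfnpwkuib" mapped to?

biukwpnfk

The pattern: reverse the string.
Doing the same to "kfnpwkuib": "biukwpnfk".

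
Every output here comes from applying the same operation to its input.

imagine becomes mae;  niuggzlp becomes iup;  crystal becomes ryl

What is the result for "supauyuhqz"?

Rule — swap each adjacent pair of characters (1↔2, 3↔4, ...), then keep one character in every 3, starting at position 1 (positions 1st, 4th, 7th, ...).
Working it through for "supauyuhqz": intermediate "usapyuhuzq", final "uphq".

uphq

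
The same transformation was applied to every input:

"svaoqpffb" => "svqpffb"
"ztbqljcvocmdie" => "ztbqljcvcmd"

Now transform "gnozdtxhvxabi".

The rule is to remove every vowel.
Applying that to "gnozdtxhvxabi" gives "gnzdtxhvxb".

gnzdtxhvxb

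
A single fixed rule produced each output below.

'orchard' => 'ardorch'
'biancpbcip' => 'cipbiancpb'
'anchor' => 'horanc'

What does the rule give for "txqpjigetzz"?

tzztxqpjige

Looking at the pairs, the operation is to move the last 3 characters to the front (rotate right by 3).
Doing the same to "txqpjigetzz": "tzztxqpjige".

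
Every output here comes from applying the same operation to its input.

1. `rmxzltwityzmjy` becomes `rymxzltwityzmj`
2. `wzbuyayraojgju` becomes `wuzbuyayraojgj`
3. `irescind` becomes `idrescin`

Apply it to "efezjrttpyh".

ehfezjrttpy

The pattern: swap the first and last characters, then move the last character to the front.
For "efezjrttpyh", step one produces "hfezjrttpye"; step two turns that into "ehfezjrttpy".
(Check on "rmxzltwityzmjy": → "ymxzltwityzmjr" → "rymxzltwityzmj" ✓)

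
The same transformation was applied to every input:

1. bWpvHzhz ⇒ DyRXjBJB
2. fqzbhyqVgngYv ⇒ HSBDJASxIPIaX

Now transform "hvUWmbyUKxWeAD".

The rule is to flip the case of every letter, then shift every letter 2 places forward in the alphabet (wrapping around).
Applying both steps to "hvUWmbyUKxWeAD": "HVuwMBYukXwEad", then "JXwyODAwmZyGcf".

JXwyODAwmZyGcf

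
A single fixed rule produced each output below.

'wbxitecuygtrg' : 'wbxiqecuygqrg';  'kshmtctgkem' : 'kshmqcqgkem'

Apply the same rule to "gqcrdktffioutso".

What's happening: replace every "t" with "q".
For "gqcrdktffioutso" the result is "gqcrdkqffiouqso".

gqcrdkqffiouqso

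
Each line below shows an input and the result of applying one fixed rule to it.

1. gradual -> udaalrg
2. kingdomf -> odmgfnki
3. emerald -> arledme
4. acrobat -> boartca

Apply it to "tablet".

Each output is the input with this applied: move the last 3 characters to the front (rotate right by 3), then take characters alternately from the front and the back (1st, last, 2nd, 2nd-last, ...).
Applying both steps to "tablet": "lettab", then "lbeatt".
(Check on "emerald": → "aldemer" → "arledme" ✓)

lbeatt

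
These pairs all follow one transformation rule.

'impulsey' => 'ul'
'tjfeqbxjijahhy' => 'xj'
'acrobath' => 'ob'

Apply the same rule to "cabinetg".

in

Rule — take characters alternately from the front and the back (1st, last, 2nd, 2nd-last, ...), then keep only the last 2 characters.
For "cabinetg", step one produces "cgatbein"; step two turns that into "in".
(Check on "impulsey": → "iymepsul" → "ul" ✓)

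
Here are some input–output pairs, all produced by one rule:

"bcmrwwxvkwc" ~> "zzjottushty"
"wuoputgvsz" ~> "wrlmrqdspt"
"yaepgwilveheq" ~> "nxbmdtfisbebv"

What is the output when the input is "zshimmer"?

opefjjbw

The transformation: shift every letter 3 places backward in the alphabet (wrapping around), then swap the first and last characters.
Doing the same to "zshimmer": "opefjjbw".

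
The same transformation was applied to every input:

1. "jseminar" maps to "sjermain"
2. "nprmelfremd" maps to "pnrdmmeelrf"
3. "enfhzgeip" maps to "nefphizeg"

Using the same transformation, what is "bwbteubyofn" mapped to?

What's happening: move the first character to the end, then take characters alternately from the front and the back (1st, last, 2nd, 2nd-last, ...).
For "bwbteubyofn", step one produces "wbteubyofnb"; step two turns that into "wbbntfeouyb".
(Check on "enfhzgeip": → "nfhzgeipe" → "nefphizeg" ✓)

wbbntfeouyb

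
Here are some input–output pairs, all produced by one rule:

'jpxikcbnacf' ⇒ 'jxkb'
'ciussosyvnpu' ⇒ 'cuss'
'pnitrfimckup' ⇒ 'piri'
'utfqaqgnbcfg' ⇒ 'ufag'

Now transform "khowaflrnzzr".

The transformation: keep every other character starting from the first (positions 1st, 3rd, 5th, ...), then keep only the first 4 characters.
"khowaflrnzzr" → "koalnz" → "koal".

koal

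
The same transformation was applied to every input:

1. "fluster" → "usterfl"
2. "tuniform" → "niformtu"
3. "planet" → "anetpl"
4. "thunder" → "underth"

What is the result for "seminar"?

minarse

What's happening: move the first 2 characters to the end (rotate left by 2).
Applying that to "seminar" gives "minarse".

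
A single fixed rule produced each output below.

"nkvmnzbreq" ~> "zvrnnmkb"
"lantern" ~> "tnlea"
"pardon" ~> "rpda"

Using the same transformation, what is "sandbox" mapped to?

sndba

Looking at the pairs, the operation is to delete the last 2 characters, then sort the characters into reverse alphabetical order.
Working it through for "sandbox": intermediate "sandb", final "sndba".
(Check on "pardon": → "pard" → "rpda" ✓)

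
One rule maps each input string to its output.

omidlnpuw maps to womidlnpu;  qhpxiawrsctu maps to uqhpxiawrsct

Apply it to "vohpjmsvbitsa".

avohpjmsvbits

Each output is the input with this applied: move the last character to the front.
On "vohpjmsvbitsa" that produces "avohpjmsvbits".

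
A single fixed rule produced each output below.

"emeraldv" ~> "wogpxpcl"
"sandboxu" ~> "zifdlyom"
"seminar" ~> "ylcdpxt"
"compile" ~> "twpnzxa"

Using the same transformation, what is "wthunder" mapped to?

opchesfy

The pattern: move the last 3 characters to the front (rotate right by 3), then shift every letter 11 places forward in the alphabet (wrapping around).
Applying that to "wthunder" gives "opchesfy".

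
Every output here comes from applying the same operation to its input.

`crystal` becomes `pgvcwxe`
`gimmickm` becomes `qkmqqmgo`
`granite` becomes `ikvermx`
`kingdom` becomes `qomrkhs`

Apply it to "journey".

In each case the input is transformed by: move the last character to the front, then shift every letter 4 places forward in the alphabet (wrapping around).
Applying that to "journey" gives "cnsyvri".

cnsyvri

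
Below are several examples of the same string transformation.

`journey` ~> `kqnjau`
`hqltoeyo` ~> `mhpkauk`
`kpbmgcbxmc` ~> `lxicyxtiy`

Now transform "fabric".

The pattern: delete the first character, then shift every letter 4 places backward in the alphabet (wrapping around).
Working it through for "fabric": intermediate "abric", final "wxney".

wxney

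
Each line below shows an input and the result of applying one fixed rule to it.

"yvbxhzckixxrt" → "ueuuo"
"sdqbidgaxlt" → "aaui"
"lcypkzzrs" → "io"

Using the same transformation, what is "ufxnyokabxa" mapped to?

uu

Rule — shift every letter 3 places backward in the alphabet (wrapping around), then keep only the vowels.
On "ufxnyokabxa": the first step gives "rcukvlhxyux", and the second then gives "uu".
(Check on "yvbxhzckixxrt": → "vsyuewzhfuuoq" → "ueuuo" ✓)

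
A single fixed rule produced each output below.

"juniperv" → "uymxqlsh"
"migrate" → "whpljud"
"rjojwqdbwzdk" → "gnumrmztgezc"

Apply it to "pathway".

Each output is the input with this applied: shift every letter 3 places forward in the alphabet (wrapping around), then move the last 2 characters to the front (rotate right by 2).
For "pathway", step one produces "sdwkzdb"; step two turns that into "dbsdwkz".
(Check on "juniperv": → "mxqlshuy" → "uymxqlsh" ✓)

dbsdwkz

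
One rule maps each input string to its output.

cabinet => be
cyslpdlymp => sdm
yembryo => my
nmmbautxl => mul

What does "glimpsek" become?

The rule is to keep one character in every 3, starting at position 3 (positions 3rd, 6th, 9th, ...).
"glimpsek" → "is".

is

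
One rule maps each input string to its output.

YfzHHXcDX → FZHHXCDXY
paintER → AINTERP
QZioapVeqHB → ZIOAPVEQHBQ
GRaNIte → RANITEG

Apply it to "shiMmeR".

The rule is to move the first character to the end, then convert every letter to uppercase.
For "shiMmeR", step one produces "hiMmeRs"; step two turns that into "HIMMERS".
(Check on "paintER": → "aintERp" → "AINTERP" ✓)

HIMMERS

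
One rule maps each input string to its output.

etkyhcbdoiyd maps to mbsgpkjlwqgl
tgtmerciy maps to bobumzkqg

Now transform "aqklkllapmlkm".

The transformation: shift every letter 8 places forward in the alphabet (wrapping around).
Doing the same to "aqklkllapmlkm": "iyststtixutsu".

iyststtixutsu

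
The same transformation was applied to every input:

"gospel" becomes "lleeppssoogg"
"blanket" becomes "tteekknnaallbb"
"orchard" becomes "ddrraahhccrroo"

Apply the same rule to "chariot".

In each case the input is transformed by: double every character, then reverse the string.
Working it through for "chariot": intermediate "cchhaarriioott", final "ttooiirraahhcc".

ttooiirraahhcc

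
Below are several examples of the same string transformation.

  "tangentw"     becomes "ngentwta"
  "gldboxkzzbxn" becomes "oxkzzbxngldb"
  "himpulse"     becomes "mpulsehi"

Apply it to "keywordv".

ywordvke

Looking at the pairs, the operation is to move the last 2 characters to the front (rotate right by 2), then swap the front and back halves of the string.
Working it through for "keywordv": intermediate "dvkeywor", final "ywordvke".
(Check on "tangentw": → "twtangen" → "ngentwta" ✓)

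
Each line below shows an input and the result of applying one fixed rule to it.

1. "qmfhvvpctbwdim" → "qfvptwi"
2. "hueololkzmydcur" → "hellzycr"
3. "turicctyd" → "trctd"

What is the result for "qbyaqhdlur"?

Looking at the pairs, the operation is to keep every other character starting from the first (positions 1st, 3rd, 5th, ...).
"qbyaqhdlur" → "qyqdu".

qyqdu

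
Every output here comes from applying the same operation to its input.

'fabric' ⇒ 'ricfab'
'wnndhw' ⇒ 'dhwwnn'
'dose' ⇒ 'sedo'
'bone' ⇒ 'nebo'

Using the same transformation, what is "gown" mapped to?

What's happening: swap the front and back halves of the string.
Applying that to "gown" gives "wngo".

wngo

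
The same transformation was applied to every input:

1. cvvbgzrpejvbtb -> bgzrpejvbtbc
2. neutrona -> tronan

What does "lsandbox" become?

The transformation: move the first character to the end, then delete the first 2 characters.
On "lsandbox": the first step gives "sandboxl", and the second then gives "ndboxl".
(Check on "neutrona": → "eutronan" → "tronan" ✓)

ndboxl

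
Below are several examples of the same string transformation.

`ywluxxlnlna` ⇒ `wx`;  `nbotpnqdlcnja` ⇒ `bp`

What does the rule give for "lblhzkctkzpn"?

bz

Each output is the input with this applied: keep one character in every 3, starting at position 2 (positions 2nd, 5th, 8th, ...), then keep only the first 2 characters.
Working it through for "lblhzkctkzpn": intermediate "bztp", final "bz".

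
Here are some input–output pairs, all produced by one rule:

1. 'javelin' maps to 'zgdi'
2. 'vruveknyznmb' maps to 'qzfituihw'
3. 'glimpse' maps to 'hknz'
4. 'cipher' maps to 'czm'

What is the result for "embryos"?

The pattern: delete the first 3 characters, then shift every letter 5 places backward in the alphabet (wrapping around).
For "embryos", step one produces "ryos"; step two turns that into "mtjn".

mtjn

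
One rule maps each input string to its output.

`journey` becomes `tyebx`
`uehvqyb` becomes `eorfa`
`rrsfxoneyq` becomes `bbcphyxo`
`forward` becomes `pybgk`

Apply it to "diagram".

nskqb

The transformation: shift every letter 10 places forward in the alphabet (wrapping around), then delete the last 2 characters.
Applying both steps to "diagram": "nskqbkw", then "nskqb".
(Check on "rrsfxoneyq": → "bbcphyxoia" → "bbcphyxo" ✓)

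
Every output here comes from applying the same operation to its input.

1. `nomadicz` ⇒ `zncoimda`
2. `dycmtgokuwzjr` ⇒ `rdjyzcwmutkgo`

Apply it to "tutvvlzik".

ktiuztlvv

Rule — take characters alternately from the front and the back (1st, last, 2nd, 2nd-last, ...), then swap each adjacent pair of characters (1↔2, 3↔4, ...).
On "tutvvlzik": the first step gives "tkuitzvlv", and the second then gives "ktiuztlvv".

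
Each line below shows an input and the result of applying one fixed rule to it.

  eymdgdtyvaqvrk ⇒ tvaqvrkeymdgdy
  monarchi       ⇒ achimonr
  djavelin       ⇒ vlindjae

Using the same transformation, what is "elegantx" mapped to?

What's happening: swap the front and back halves of the string, then swap the first and last characters.
On "elegantx": the first step gives "antxeleg", and the second then gives "gntxelea".
(Check on "djavelin": → "elindjav" → "vlindjae" ✓)

gntxelea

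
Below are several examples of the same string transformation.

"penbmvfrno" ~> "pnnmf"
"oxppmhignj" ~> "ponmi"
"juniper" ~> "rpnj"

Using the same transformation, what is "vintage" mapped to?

Each output is the input with this applied: keep every other character starting from the first (positions 1st, 3rd, 5th, ...), then sort the characters into reverse alphabetical order.
On "vintage": the first step gives "vnae", and the second then gives "vnea".

vnea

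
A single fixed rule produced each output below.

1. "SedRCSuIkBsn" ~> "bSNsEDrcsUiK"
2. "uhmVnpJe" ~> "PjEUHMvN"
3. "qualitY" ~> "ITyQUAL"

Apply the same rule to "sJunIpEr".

In each case the input is transformed by: flip the case of every letter, then move the last 3 characters to the front (rotate right by 3).
"sJunIpEr" → "PeRSjUNi".
(Check on "uhmVnpJe": → "UHMvNPjE" → "PjEUHMvN" ✓)

PeRSjUNi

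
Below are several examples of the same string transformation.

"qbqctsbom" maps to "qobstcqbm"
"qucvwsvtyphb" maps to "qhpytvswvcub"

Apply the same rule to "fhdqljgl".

fgjlqdhl

What's happening: swap the first and last characters, then reverse the string.
For "fhdqljgl" the result is "fgjlqdhl".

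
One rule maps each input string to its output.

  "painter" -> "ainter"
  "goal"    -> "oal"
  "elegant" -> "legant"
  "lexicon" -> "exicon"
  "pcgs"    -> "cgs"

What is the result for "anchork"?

nchork

In each case the input is transformed by: delete the first character.
Applying that to "anchork" gives "nchork".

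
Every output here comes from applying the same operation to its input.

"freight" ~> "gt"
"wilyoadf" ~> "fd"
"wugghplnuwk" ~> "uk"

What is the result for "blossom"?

sm

The transformation: swap each adjacent pair of characters (1↔2, 3↔4, ...), then keep only the last 2 characters.
On "blossom": the first step gives "lbsoosm", and the second then gives "sm".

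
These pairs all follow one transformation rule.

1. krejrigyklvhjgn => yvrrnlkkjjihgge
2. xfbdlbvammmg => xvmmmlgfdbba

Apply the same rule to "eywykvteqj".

What's happening: sort the characters into reverse alphabetical order.
On "eywykvteqj" that produces "yywvtqkjee".

yywvtqkjee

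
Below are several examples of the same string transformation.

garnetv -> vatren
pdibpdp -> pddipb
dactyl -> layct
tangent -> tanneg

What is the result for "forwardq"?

qodrrwa

The rule is to take characters alternately from the front and the back (1st, last, 2nd, 2nd-last, ...), then delete the first character.
On "forwardq": the first step gives "fqodrrwa", and the second then gives "qodrrwa".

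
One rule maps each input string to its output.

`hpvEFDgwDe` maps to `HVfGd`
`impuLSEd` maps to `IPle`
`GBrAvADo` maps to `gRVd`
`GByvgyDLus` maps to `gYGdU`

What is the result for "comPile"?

CMIE

Rule — flip the case of every letter, then keep every other character starting from the first (positions 1st, 3rd, 5th, ...).
Working it through for "comPile": intermediate "COMpILE", final "CMIE".
(Check on "GByvgyDLus": → "gbYVGYdlUS" → "gYGdU" ✓)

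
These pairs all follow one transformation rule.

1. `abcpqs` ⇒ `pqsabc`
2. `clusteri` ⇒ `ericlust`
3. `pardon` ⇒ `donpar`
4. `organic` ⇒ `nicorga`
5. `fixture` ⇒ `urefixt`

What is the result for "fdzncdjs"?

djsfdznc

In each case the input is transformed by: move the last 3 characters to the front (rotate right by 3).
For "fdzncdjs" the result is "djsfdznc".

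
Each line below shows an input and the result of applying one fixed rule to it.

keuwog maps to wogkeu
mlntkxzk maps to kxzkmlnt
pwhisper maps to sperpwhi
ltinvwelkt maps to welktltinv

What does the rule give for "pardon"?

donpar

Rule — swap the front and back halves of the string.
On "pardon" that produces "donpar".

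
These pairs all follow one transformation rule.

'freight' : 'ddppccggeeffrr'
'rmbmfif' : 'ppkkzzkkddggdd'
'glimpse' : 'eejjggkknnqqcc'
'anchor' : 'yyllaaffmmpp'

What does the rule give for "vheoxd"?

ttffccmmvvbb

What's happening: double every character, then shift every letter 2 places backward in the alphabet (wrapping around).
"vheoxd" → "ttffccmmvvbb".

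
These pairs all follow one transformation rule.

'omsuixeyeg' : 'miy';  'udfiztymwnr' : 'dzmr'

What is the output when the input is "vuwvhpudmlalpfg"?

uhdaf

Looking at the pairs, the operation is to keep one character in every 3, starting at position 2 (positions 2nd, 5th, 8th, ...).
"vuwvhpudmlalpfg" → "uhdaf".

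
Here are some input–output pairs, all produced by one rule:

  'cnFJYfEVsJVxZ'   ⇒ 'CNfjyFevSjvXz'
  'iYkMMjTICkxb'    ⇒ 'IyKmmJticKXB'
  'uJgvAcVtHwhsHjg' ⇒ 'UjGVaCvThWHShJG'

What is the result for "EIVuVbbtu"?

eivUvBBTU

What's happening: flip the case of every letter.
"EIVuVbbtu" → "eivUvBBTU".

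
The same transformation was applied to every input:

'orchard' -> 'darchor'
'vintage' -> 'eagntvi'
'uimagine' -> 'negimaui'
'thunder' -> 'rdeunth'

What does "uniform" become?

The transformation: swap each adjacent pair of characters (1↔2, 3↔4, ...), then reverse the string.
Starting from "uniform": after the first operation, "nufirom"; after the second, "morifun".

morifun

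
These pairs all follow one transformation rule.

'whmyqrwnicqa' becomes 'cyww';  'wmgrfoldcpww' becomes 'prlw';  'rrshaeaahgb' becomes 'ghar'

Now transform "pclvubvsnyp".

The pattern: keep one character in every 3, starting at position 1 (positions 1st, 4th, 7th, ...), then swap the first and last characters.
On "pclvubvsnyp": the first step gives "pvvy", and the second then gives "yvvp".

yvvp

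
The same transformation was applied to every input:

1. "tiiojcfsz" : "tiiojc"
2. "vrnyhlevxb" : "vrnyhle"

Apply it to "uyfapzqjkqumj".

In each case the input is transformed by: delete the last 3 characters.
So "uyfapzqjkqumj" becomes "uyfapzqjkq".

uyfapzqjkq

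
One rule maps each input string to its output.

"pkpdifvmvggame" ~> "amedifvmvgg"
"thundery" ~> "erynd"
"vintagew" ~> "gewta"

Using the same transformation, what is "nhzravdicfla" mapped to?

The transformation: delete the first 3 characters, then move the last 3 characters to the front (rotate right by 3).
Applying both steps to "nhzravdicfla": "ravdicfla", then "flaravdic".

flaravdic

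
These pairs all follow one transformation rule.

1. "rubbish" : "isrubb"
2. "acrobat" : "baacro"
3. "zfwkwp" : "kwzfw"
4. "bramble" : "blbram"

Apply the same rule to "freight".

Rule — delete the last character, then move the last 2 characters to the front (rotate right by 2).
Doing the same to "freight": "ghfrei".
(Check on "rubbish": → "rubbis" → "isrubb" ✓)

ghfrei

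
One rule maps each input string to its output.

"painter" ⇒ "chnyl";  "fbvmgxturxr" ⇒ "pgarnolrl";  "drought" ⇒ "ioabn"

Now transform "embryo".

vlsi

Rule — delete the first 2 characters, then shift every letter 6 places backward in the alphabet (wrapping around).
Working it through for "embryo": intermediate "bryo", final "vlsi".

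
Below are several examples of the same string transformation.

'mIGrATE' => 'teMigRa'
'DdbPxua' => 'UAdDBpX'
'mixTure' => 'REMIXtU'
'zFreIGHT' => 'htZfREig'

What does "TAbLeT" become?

In each case the input is transformed by: move the last 2 characters to the front (rotate right by 2), then flip the case of every letter.
Working it through for "TAbLeT": intermediate "eTTAbL", final "EttaBl".

EttaBl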